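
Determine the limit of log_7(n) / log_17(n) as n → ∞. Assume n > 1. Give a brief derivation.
lim = ln(17) / ln(7) = log_7(17)

Change of base: log_7(n) = ln n / ln 7 and log_17(n) = ln n / ln 17. The ratio is (ln n / ln 7) · (ln 17 / ln n) = ln 17 / ln 7, a constant independent of n. So the limit is ln 17 / ln 7 = log_7(17).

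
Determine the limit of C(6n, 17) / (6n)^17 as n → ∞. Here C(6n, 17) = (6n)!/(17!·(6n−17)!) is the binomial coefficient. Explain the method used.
lim = 1/17! = 1/355687428096000

With N = 6n → ∞: C(N, 17) / N^17 = [N(N−1)…(N−16)] / (17! · N^17) = (1/17!) · 1 · (1 − 1/(6n)) · … · (1 − 16/(6n)). Each factor → 1 as N → ∞, so the limit is 1/17! = 1/355687428096000.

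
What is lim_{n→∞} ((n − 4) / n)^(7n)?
lim = e^(−28)

Rewrite as (1 − 4/n)^(7n). By the standard limit (1 + x/n)^n → e^x, we have (1 − 4/n)^n → e^(−4), and raising to the 7th power gives e^(−28).
More precisely, ln[(1 − 4/n)^(7n)] = 7n · ln(1 − 4/n) = 7n · (-4/n + O(1/n^2)) = -28 + O(1/n) → -28.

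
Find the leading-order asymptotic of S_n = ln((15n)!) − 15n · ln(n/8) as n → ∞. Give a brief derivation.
S_n ~ 15n · (ln 120 − 1) + O(ln n)

Stirling: ln((15n)!) = 15n ln(15n) − 15n + O(ln n).
  S_n = 15n ln(15n) − 15n − 15n ln(n/8) + O(ln n)
      = 15n ln(15n) − 15n ln n + 15n ln 8 − 15n + O(ln n)
      = 15n ln 15 + 15n ln 8 − 15n + O(ln n)
      = 15n (ln 120 − 1) + O(ln n).
Numerically ln(120) − 1 ≈ 3.7875.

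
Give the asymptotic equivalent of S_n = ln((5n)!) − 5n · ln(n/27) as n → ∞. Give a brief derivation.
S_n ~ 5n · (ln 135 − 1) + O(ln n)

Stirling: ln((5n)!) = 5n ln(5n) − 5n + O(ln n).
  S_n = 5n ln(5n) − 5n − 5n ln(n/27) + O(ln n)
      = 5n ln(5n) − 5n ln n + 5n ln 27 − 5n + O(ln n)
      = 5n ln 5 + 5n ln 27 − 5n + O(ln n)
      = 5n (ln 135 − 1) + O(ln n).
Numerically ln(135) − 1 ≈ 3.9053.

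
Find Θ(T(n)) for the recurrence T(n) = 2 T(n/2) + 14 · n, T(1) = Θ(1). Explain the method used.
T(n) = Θ(n log n)

log_2 2 = 1, and f(n) = 14 · n = Θ(n^(log_2 2)). This is Case 2 of the master theorem: T(n) = Θ(f(n) · log n) = Θ(n log n).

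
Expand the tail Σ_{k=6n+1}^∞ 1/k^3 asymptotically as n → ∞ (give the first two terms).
Σ_{k>6n} 1/k^3 = 1/(2 · (6n)^2) − 1/(2 · (6n)^3) + O(1/(6n)^4)

Compare to the integral: ∫_{6n}^∞ x^(−3) dx = [−x^(−2)/2]_{6n}^∞ = 1/((3−1)·(6n)^2). The Euler-Maclaurin correction adds −f(6n)/2 = −1/(2·(6n)^3). Euler-Maclaurin then gives
  Σ_{k>6n} 1/k^3 = ∫_{6n}^∞ dx/x^3 − 1/(2·(6n)^3) + O(1/(6n)^4).
(Equivalently this is ζ(3) − Σ_{k≤6n} 1/k^3.)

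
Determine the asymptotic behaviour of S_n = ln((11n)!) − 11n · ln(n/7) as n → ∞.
S_n ~ 11n · (ln 77 − 1) + O(ln n)

Stirling: ln((11n)!) = 11n ln(11n) − 11n + O(ln n).
  S_n = 11n ln(11n) − 11n − 11n ln(n/7) + O(ln n)
      = 11n ln(11n) − 11n ln n + 11n ln 7 − 11n + O(ln n)
      = 11n ln 11 + 11n ln 7 − 11n + O(ln n)
      = 11n (ln 77 − 1) + O(ln n).
Numerically ln(77) − 1 ≈ 3.3438.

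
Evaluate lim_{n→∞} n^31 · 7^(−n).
lim = 0

Exponentials with base > 1 dominate every fixed polynomial: for any fixed c, n^c / 7^n → 0 as n → ∞ (e.g. by the ratio test, or by writing 7^n = e^(n ln 7) and noting e^(n ln 7) / n^c → ∞). Hence n^31 · 7^(−n) = n^31 / 7^n → 0.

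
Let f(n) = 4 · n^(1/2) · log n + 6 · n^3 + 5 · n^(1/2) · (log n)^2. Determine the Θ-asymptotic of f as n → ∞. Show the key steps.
f(n) ∈ Θ(n^3)

Compare the terms by growth order. For large n, n^a · (log n)^b dominates n^a' · (log n)^b' iff a > a', or (a = a' and b > b'). Ranking the 3 terms shows the dominant one is 6 · n^3. Hence f(n) ∈ Θ(n^3).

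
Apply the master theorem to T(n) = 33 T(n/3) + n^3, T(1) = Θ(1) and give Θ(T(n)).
T(n) = Θ(n^(log_3 33))

Master theorem: compare f(n) = n^3 to n^(log_3 33) where log_3 33 ≈ 3.183. Since 3 < log_3 33, we have f(n) = O(n^(log_3 33 − ε)) for some ε > 0 — Case 1. Hence T(n) = Θ(n^(log_3 33)).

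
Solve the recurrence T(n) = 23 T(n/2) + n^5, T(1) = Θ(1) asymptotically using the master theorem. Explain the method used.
T(n) = Θ(n^5)

log_2 23 ≈ 4.524. f(n) = n^5 dominates n^(log_2 23) since 5 > 4.524, and the regularity condition a·f(n/b) = 23·(n/2)^5 = (23/32)·n^5 ≤ c·f(n) holds with c = 23/32 ≈ 0.719 < 1. So this is Case 3: T(n) = Θ(f(n)) = Θ(n^5).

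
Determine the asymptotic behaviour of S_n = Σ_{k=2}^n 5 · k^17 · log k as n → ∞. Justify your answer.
S_n ~ 5 · n^18 log n / 18 − 5 · n^18 / 324

By integral comparison, S_n = ∫_1^n 5 · x^17 · log x dx + O(n^17 · log n). For the integral, ∫ x^17 log x dx = n^18 log n / 18 − n^18/324 (integration by parts). Hence S_n ~ 5 · n^18 log n / 18 − 5 · n^18 / 324.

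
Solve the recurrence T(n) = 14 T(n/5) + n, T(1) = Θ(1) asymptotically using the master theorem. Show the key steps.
T(n) = Θ(n^(log_5 14))

Master theorem: compare f(n) = n to n^(log_5 14) where log_5 14 ≈ 1.640. Since 1 < log_5 14, we have f(n) = O(n^(log_5 14 − ε)) for some ε > 0 — Case 1. Hence T(n) = Θ(n^(log_5 14)).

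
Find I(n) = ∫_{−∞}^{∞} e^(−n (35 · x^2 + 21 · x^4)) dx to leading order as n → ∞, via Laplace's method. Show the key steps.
I(n) ~ sqrt(π/(35n))

φ(x) = 35 · x^2 + 21 · x^4 has its unique global minimum at x* = 0 (since φ'(x) = 70x + 84x^3 = 0 only at x = 0 for real x with both coefficients positive, and φ → ∞ as |x| → ∞). At x* = 0, φ(0) = 0 and φ''(0) = 70. Laplace's method then gives
  I(n) ~ sqrt(2π / (n · φ''(0))) · e^(−n φ(0)) = sqrt(2π / (70n)) = sqrt(π/(35n)).
The 21 · x^4 term contributes only at subleading order (an O(1/n) relative correction).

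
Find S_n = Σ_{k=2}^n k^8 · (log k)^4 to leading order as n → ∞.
S_n ~ n^9 · (log n)^4 / 9

By integral comparison, S_n = ∫_1^n x^8 · (log x)^4 dx + O(n^8 · (log n)^4). For the integral, the leading term of ∫_1^n x^8 (log x)^4 dx is n^9/9 · (log n)^4 (by repeated integration by parts; each step lowers the log-exponent and produces a relatively O(1/log n) correction). Hence S_n ~ n^9 · (log n)^4 / 9.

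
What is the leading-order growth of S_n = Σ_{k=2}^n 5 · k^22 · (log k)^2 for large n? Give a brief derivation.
S_n ~ 5 · n^23 · (log n)^2 / 23

By integral comparison, S_n = ∫_1^n 5 · x^22 · (log x)^2 dx + O(n^22 · (log n)^2). For the integral, the leading term of ∫_1^n x^22 (log x)^2 dx is n^23/23 · (log n)^2 (by repeated integration by parts; each step lowers the log-exponent and produces a relatively O(1/log n) correction). Hence S_n ~ 5 · n^23 · (log n)^2 / 23.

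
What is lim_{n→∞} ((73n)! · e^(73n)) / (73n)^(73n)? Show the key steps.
lim = ∞

Stirling: (73n)! ~ sqrt(2π·73n) · (73n/e)^(73n). Hence
  (73n)! · e^(73n) / (73n)^(73n) ~ sqrt(2π·73n) = sqrt(2π·73) · sqrt(n) → ∞.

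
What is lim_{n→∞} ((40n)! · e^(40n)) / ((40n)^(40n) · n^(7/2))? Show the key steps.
lim = 0

Stirling: (40n)! ~ sqrt(2π·40n) · (40n/e)^(40n). Hence
  (40n)! · e^(40n) / (40n)^(40n) ~ sqrt(2π·40n).
Dividing by n^(7/2): sqrt(2π·40n) / n^(7/2) = sqrt(2π·40) · n^((1−7)/2), so the expression behaves like sqrt(2π·40) · n^((1−7)/2) → 0.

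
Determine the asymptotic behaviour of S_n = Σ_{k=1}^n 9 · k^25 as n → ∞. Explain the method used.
S_n ~ 9 · n^26 / 26

By integral comparison (Euler-Maclaurin), Σ_{k=1}^n 9 · k^25 = 9 · ∫_0^n x^25 dx + O(n^25) = 9 · n^26/26 + O(n^25). (Equivalently, Faulhaber's formula gives the same leading term.)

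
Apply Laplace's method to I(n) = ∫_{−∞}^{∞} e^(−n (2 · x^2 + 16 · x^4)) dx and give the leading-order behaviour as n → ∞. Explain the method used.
I(n) ~ sqrt(π/(2n))

φ(x) = 2 · x^2 + 16 · x^4 has its unique global minimum at x* = 0 (since φ'(x) = 4x + 64x^3 = 0 only at x = 0 for real x with both coefficients positive, and φ → ∞ as |x| → ∞). At x* = 0, φ(0) = 0 and φ''(0) = 4. Laplace's method then gives
  I(n) ~ sqrt(2π / (n · φ''(0))) · e^(−n φ(0)) = sqrt(2π / (4n)) = sqrt(π/(2n)).
The 16 · x^4 term contributes only at subleading order (an O(1/n) relative correction).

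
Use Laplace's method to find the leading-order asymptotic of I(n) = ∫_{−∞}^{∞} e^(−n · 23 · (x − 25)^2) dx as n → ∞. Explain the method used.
I(n) = sqrt(π/(23n))

Here φ(x) = 23 · (x − 25)^2 has its unique minimum at x* = 25 with φ(x*) = 0 and φ''(x*) = 46. Laplace's method gives
  I(n) ~ e^(−n φ(x*)) · sqrt(2π / (n · φ''(x*))) = sqrt(2π / (46n)) = sqrt(π/(23n)).
This is exact: substituting u = (x − 25)·sqrt(23n) gives I(n) = (1/sqrt(23n)) ∫_{−∞}^{∞} e^(−u^2) du = sqrt(π/(23n)).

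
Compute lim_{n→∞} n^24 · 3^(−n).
lim = 0

Exponentials with base > 1 dominate every fixed polynomial: for any fixed c, n^c / 3^n → 0 as n → ∞ (e.g. by the ratio test, or by writing 3^n = e^(n ln 3) and noting e^(n ln 3) / n^c → ∞). Hence n^24 · 3^(−n) = n^24 / 3^n → 0.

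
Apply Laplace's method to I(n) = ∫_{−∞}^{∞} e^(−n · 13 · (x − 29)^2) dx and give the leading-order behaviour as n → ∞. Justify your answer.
I(n) = sqrt(π/(13n))

Here φ(x) = 13 · (x − 29)^2 has its unique minimum at x* = 29 with φ(x*) = 0 and φ''(x*) = 26. Laplace's method gives
  I(n) ~ e^(−n φ(x*)) · sqrt(2π / (n · φ''(x*))) = sqrt(2π / (26n)) = sqrt(π/(13n)).
This is exact: substituting u = (x − 29)·sqrt(13n) gives I(n) = (1/sqrt(13n)) ∫_{−∞}^{∞} e^(−u^2) du = sqrt(π/(13n)).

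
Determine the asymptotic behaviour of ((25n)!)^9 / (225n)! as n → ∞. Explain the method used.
((25n)!)^9/(225n)! ~ ((2π·25n)^(8/2) / 3) · 9^(−9·25n)  →  0

Write N = 25n. Stirling: N! ~ sqrt(2π N)(N/e)^N and (9N)! ~ sqrt(2π·9N)·(9N/e)^(9N).
  (N!)^9/(9N)! ~ (2π N)^(9/2) (N/e)^(9N) / [sqrt(2π·9N) (9N/e)^(9N)]
     = (2π N)^(9/2) / sqrt(2π·9N) · (N/(9N))^(9N)
     = (2π N)^((9−1)/2) / 3 · 9^(−9N).
Since 9^9 > 1, the factor 9^(−9N) decays exponentially, so the ratio → 0. Substituting N = 25n gives the stated form.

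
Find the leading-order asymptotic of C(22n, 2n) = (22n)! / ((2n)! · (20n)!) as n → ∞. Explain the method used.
C(22n, 2n) ~ (285311670611/10000000000)^(2n) · sqrt(11/(20π·2n))

Write N = 2n. Apply Stirling to each factorial:
  (11N)! ~ sqrt(2π·11N) · (11N/e)^(11N),
  N! ~ sqrt(2π N) · (N/e)^N,
  (10N)! ~ sqrt(2π·10N) · (10N/e)^(10N).
The exponential factors combine to (11N)^(11N) / (N^N · (10N)^(10N)) = 11^(11N)/10^(10N) = (11^11/10^10)^N = (285311670611/10000000000)^N.
The square-root prefactors combine to sqrt(2π·11N) / (sqrt(2π N)·sqrt(2π·10N)) = sqrt(11 / (2π·10·N)) = sqrt(11/(20π·2n)).
Substituting N = 2n: C(22n, 2n) ~ (285311670611/10000000000)^(2n) · sqrt(11/(20π·2n)).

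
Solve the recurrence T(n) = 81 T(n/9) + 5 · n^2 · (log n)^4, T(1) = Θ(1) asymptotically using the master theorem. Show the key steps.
T(n) = Θ(n^2 · (log n)^5)

Here log_9 81 = 2 and f(n) = 5 · n^2 · (log n)^4 = Θ(n^(log_9 81) · (log n)^4). This is the extended Case 2 of the master theorem (f matches the critical exponent up to log factors), giving T(n) = Θ(n^(log_9 81) · (log n)^(4+1)) = Θ(n^2 · (log n)^5).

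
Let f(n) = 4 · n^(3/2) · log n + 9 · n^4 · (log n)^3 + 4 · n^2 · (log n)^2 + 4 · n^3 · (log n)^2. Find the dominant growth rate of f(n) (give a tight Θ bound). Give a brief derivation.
f(n) ∈ Θ(n^4 · (log n)^3)

Compare the terms by growth order. For large n, n^a · (log n)^b dominates n^a' · (log n)^b' iff a > a', or (a = a' and b > b'). Ranking the 4 terms shows the dominant one is 9 · n^4 · (log n)^3. Hence f(n) ∈ Θ(n^4 · (log n)^3).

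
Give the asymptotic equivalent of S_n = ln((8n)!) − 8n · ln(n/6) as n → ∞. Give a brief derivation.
S_n ~ 8n · (ln 48 − 1) + O(ln n)

Stirling: ln((8n)!) = 8n ln(8n) − 8n + O(ln n).
  S_n = 8n ln(8n) − 8n − 8n ln(n/6) + O(ln n)
      = 8n ln(8n) − 8n ln n + 8n ln 6 − 8n + O(ln n)
      = 8n ln 8 + 8n ln 6 − 8n + O(ln n)
      = 8n (ln 48 − 1) + O(ln n).
Numerically ln(48) − 1 ≈ 2.8712.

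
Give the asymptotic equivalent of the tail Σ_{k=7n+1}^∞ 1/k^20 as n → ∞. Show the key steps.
Σ_{k>7n} 1/k^20 ~ 1/(19 · (7n)^19)

Compare to the integral: ∫_{7n}^∞ x^(−20) dx = [−x^(−19)/19]_{7n}^∞ = 1/((20−1)·(7n)^19). Euler-Maclaurin then gives
  Σ_{k>7n} 1/k^20 = ∫_{7n}^∞ dx/x^20 − 1/(2·(7n)^20) + O(1/(7n)^21).
(Equivalently this is ζ(20) − Σ_{k≤7n} 1/k^20.)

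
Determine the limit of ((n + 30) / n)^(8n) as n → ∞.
lim = e^240

Rewrite as (1 + 30/n)^(8n). By the standard limit (1 + x/n)^n → e^x, we have (1 + 30/n)^n → e^30, and raising to the 8th power gives e^240.
More precisely, ln[(1 + 30/n)^(8n)] = 8n · ln(1 + 30/n) = 8n · (30/n + O(1/n^2)) = 240 + O(1/n) → 240.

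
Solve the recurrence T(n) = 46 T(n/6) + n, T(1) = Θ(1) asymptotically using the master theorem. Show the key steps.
T(n) = Θ(n^(log_6 46))

Master theorem: compare f(n) = n to n^(log_6 46) where log_6 46 ≈ 2.137. Since 1 < log_6 46, we have f(n) = O(n^(log_6 46 − ε)) for some ε > 0 — Case 1. Hence T(n) = Θ(n^(log_6 46)).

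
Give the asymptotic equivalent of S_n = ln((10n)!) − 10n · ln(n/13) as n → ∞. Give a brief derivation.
S_n ~ 10n · (ln 130 − 1) + O(ln n)

Stirling: ln((10n)!) = 10n ln(10n) − 10n + O(ln n).
  S_n = 10n ln(10n) − 10n − 10n ln(n/13) + O(ln n)
      = 10n ln(10n) − 10n ln n + 10n ln 13 − 10n + O(ln n)
      = 10n ln 10 + 10n ln 13 − 10n + O(ln n)
      = 10n (ln 130 − 1) + O(ln n).
Numerically ln(130) − 1 ≈ 3.8675.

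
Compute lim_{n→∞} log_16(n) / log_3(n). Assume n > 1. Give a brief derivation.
lim = ln(3) / ln(16) = log_16(3)

Change of base: log_16(n) = ln n / ln 16 and log_3(n) = ln n / ln 3. The ratio is (ln n / ln 16) · (ln 3 / ln n) = ln 3 / ln 16, a constant independent of n. So the limit is ln 3 / ln 16 = log_16(3).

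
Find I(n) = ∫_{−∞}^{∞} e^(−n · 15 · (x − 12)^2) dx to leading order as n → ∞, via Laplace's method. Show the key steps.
I(n) = sqrt(π/(15n))

Here φ(x) = 15 · (x − 12)^2 has its unique minimum at x* = 12 with φ(x*) = 0 and φ''(x*) = 30. Laplace's method gives
  I(n) ~ e^(−n φ(x*)) · sqrt(2π / (n · φ''(x*))) = sqrt(2π / (30n)) = sqrt(π/(15n)).
This is exact: substituting u = (x − 12)·sqrt(15n) gives I(n) = (1/sqrt(15n)) ∫_{−∞}^{∞} e^(−u^2) du = sqrt(π/(15n)).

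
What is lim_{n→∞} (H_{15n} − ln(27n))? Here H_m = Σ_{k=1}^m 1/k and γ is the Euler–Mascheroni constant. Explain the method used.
lim = ln(5/9) + γ

By Euler-Maclaurin, H_m = ln m + γ + O(1/m). So
  H_{15n} − ln(27n) = ln(15n) + γ − ln(27n) + O(1/n)
                       = ln(15/27) + γ + O(1/n).
Hence the limit is ln(15/27) + γ (= ln(5/9)).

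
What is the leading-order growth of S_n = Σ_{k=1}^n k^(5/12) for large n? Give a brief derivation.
S_n ~ (12/17) · n^(17/12)

Integral comparison: Σ_{k=1}^n k^(5/12) = ∫_0^n x^(5/12) dx + O(n^(5/12)). The integral is n^(1 + 5/12) / (1 + 5/12) = n^((5+12)/12) / ((5+12)/12) = (12/17) · n^(17/12).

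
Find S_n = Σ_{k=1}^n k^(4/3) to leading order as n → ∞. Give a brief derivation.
S_n ~ (3/7) · n^(7/3)

Integral comparison: Σ_{k=1}^n k^(4/3) = ∫_0^n x^(4/3) dx + O(n^(4/3)). The integral is n^(1 + 4/3) / (1 + 4/3) = n^((4+3)/3) / ((4+3)/3) = (3/7) · n^(7/3).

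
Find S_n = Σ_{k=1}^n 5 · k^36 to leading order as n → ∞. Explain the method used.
S_n ~ 5 · n^37 / 37

By integral comparison (Euler-Maclaurin), Σ_{k=1}^n 5 · k^36 = 5 · ∫_0^n x^36 dx + O(n^36) = 5 · n^37/37 + O(n^36). (Equivalently, Faulhaber's formula gives the same leading term.)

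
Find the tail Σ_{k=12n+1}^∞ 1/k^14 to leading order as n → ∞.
Σ_{k>12n} 1/k^14 ~ 1/(13 · (12n)^13)

Compare to the integral: ∫_{12n}^∞ x^(−14) dx = [−x^(−13)/13]_{12n}^∞ = 1/((14−1)·(12n)^13). Euler-Maclaurin then gives
  Σ_{k>12n} 1/k^14 = ∫_{12n}^∞ dx/x^14 − 1/(2·(12n)^14) + O(1/(12n)^15).
(Equivalently this is ζ(14) − Σ_{k≤12n} 1/k^14.)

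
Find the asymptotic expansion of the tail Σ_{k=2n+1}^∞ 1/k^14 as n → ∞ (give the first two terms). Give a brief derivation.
Σ_{k>2n} 1/k^14 = 1/(13 · (2n)^13) − 1/(2 · (2n)^14) + O(1/(2n)^15)

Compare to the integral: ∫_{2n}^∞ x^(−14) dx = [−x^(−13)/13]_{2n}^∞ = 1/((14−1)·(2n)^13). The Euler-Maclaurin correction adds −f(2n)/2 = −1/(2·(2n)^14). Euler-Maclaurin then gives
  Σ_{k>2n} 1/k^14 = ∫_{2n}^∞ dx/x^14 − 1/(2·(2n)^14) + O(1/(2n)^15).
(Equivalently this is ζ(14) − Σ_{k≤2n} 1/k^14.)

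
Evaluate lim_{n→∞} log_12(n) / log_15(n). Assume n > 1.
lim = ln(15) / ln(12) = log_12(15)

Change of base: log_12(n) = ln n / ln 12 and log_15(n) = ln n / ln 15. The ratio is (ln n / ln 12) · (ln 15 / ln n) = ln 15 / ln 12, a constant independent of n. So the limit is ln 15 / ln 12 = log_12(15).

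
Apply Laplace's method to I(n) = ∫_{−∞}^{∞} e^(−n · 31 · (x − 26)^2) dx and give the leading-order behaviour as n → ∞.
I(n) = sqrt(π/(31n))

Here φ(x) = 31 · (x − 26)^2 has its unique minimum at x* = 26 with φ(x*) = 0 and φ''(x*) = 62. Laplace's method gives
  I(n) ~ e^(−n φ(x*)) · sqrt(2π / (n · φ''(x*))) = sqrt(2π / (62n)) = sqrt(π/(31n)).
This is exact: substituting u = (x − 26)·sqrt(31n) gives I(n) = (1/sqrt(31n)) ∫_{−∞}^{∞} e^(−u^2) du = sqrt(π/(31n)).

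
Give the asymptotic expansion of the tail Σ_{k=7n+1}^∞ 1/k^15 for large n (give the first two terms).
Σ_{k>7n} 1/k^15 = 1/(14 · (7n)^14) − 1/(2 · (7n)^15) + O(1/(7n)^16)

Compare to the integral: ∫_{7n}^∞ x^(−15) dx = [−x^(−14)/14]_{7n}^∞ = 1/((15−1)·(7n)^14). The Euler-Maclaurin correction adds −f(7n)/2 = −1/(2·(7n)^15). Euler-Maclaurin then gives
  Σ_{k>7n} 1/k^15 = ∫_{7n}^∞ dx/x^15 − 1/(2·(7n)^15) + O(1/(7n)^16).
(Equivalently this is ζ(15) − Σ_{k≤7n} 1/k^15.)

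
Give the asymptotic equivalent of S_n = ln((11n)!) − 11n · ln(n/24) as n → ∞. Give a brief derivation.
S_n ~ 11n · (ln 264 − 1) + O(ln n)

Stirling: ln((11n)!) = 11n ln(11n) − 11n + O(ln n).
  S_n = 11n ln(11n) − 11n − 11n ln(n/24) + O(ln n)
      = 11n ln(11n) − 11n ln n + 11n ln 24 − 11n + O(ln n)
      = 11n ln 11 + 11n ln 24 − 11n + O(ln n)
      = 11n (ln 264 − 1) + O(ln n).
Numerically ln(264) − 1 ≈ 4.5759.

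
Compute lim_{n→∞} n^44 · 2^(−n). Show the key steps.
lim = 0

Exponentials with base > 1 dominate every fixed polynomial: for any fixed c, n^c / 2^n → 0 as n → ∞ (e.g. by the ratio test, or by writing 2^n = e^(n ln 2) and noting e^(n ln 2) / n^c → ∞). Hence n^44 · 2^(−n) = n^44 / 2^n → 0.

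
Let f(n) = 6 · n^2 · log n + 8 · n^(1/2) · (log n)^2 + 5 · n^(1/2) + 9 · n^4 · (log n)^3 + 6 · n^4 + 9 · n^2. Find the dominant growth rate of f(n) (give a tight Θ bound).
f(n) ∈ Θ(n^4 · (log n)^3)

Compare the terms by growth order. For large n, n^a · (log n)^b dominates n^a' · (log n)^b' iff a > a', or (a = a' and b > b'). Ranking the 6 terms shows the dominant one is 9 · n^4 · (log n)^3. Hence f(n) ∈ Θ(n^4 · (log n)^3).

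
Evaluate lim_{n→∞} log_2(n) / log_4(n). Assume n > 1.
lim = ln(4) / ln(2) = log_2(4)

Change of base: log_2(n) = ln n / ln 2 and log_4(n) = ln n / ln 4. The ratio is (ln n / ln 2) · (ln 4 / ln n) = ln 4 / ln 2, a constant independent of n. So the limit is ln 4 / ln 2 = log_2(4).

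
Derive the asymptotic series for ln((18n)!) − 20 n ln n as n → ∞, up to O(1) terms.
ln((18n)!) − 20 n ln n = −2 n ln n + 18(ln 18 − 1) n + (1/2) ln(2π·18n) + O(1/n)

Stirling: ln((18n)!) = 18n ln(18n) − 18n + (1/2) ln(2π·18n) + O(1/n).
Expand 18n ln(18n) = 18n (ln n + ln 18) = 18n ln n + 18n ln 18.
Subtract 20n ln n: leading term is (18 − 20) n ln n = −2 n ln n. The next term is 18n ln 18 − 18n = 18(ln 18 − 1) n. Then the (1/2) ln(2π·18n) correction.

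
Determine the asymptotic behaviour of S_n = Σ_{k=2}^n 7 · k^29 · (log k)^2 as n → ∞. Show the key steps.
S_n ~ 7 · n^30 · (log n)^2 / 30

By integral comparison, S_n = ∫_1^n 7 · x^29 · (log x)^2 dx + O(n^29 · (log n)^2). For the integral, the leading term of ∫_1^n x^29 (log x)^2 dx is n^30/30 · (log n)^2 (by repeated integration by parts; each step lowers the log-exponent and produces a relatively O(1/log n) correction). Hence S_n ~ 7 · n^30 · (log n)^2 / 30.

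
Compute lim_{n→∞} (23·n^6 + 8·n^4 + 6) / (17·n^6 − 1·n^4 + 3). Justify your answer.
lim = 23/17

For large n the leading n^6 terms dominate both numerator and denominator. Dividing top and bottom by n^6, every other term tends to 0, leaving 23/17.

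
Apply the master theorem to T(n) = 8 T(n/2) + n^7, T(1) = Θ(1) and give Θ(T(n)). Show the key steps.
T(n) = Θ(n^7)

log_2 8 ≈ 3.000. f(n) = n^7 dominates n^(log_2 8) since 7 > 3.000, and the regularity condition a·f(n/b) = 8·(n/2)^7 = (8/128)·n^7 ≤ c·f(n) holds with c = 8/128 ≈ 0.0625 < 1. So this is Case 3: T(n) = Θ(f(n)) = Θ(n^7).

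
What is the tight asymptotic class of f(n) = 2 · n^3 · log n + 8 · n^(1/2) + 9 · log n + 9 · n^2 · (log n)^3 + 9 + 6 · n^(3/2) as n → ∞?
f(n) ∈ Θ(n^3 · log n)

Compare the terms by growth order. For large n, n^a · (log n)^b dominates n^a' · (log n)^b' iff a > a', or (a = a' and b > b'). Ranking the 6 terms shows the dominant one is 2 · n^3 · log n. Hence f(n) ∈ Θ(n^3 · log n).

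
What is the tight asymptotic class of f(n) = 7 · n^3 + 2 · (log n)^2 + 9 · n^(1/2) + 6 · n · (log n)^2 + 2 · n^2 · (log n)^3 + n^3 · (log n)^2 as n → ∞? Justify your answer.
f(n) ∈ Θ(n^3 · (log n)^2)

Compare the terms by growth order. For large n, n^a · (log n)^b dominates n^a' · (log n)^b' iff a > a', or (a = a' and b > b'). Ranking the 6 terms shows the dominant one is n^3 · (log n)^2. Hence f(n) ∈ Θ(n^3 · (log n)^2).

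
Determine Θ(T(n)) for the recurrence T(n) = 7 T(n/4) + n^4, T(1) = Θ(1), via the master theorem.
T(n) = Θ(n^4)

log_4 7 ≈ 1.404. f(n) = n^4 dominates n^(log_4 7) since 4 > 1.404, and the regularity condition a·f(n/b) = 7·(n/4)^4 = (7/256)·n^4 ≤ c·f(n) holds with c = 7/256 ≈ 0.0273 < 1. So this is Case 3: T(n) = Θ(f(n)) = Θ(n^4).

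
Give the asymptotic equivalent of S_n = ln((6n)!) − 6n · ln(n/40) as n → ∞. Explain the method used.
S_n ~ 6n · (ln 240 − 1) + O(ln n)

Stirling: ln((6n)!) = 6n ln(6n) − 6n + O(ln n).
  S_n = 6n ln(6n) − 6n − 6n ln(n/40) + O(ln n)
      = 6n ln(6n) − 6n ln n + 6n ln 40 − 6n + O(ln n)
      = 6n ln 6 + 6n ln 40 − 6n + O(ln n)
      = 6n (ln 240 − 1) + O(ln n).
Numerically ln(240) − 1 ≈ 4.4806.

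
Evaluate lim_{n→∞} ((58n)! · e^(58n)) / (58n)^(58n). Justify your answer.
lim = ∞

Stirling: (58n)! ~ sqrt(2π·58n) · (58n/e)^(58n). Hence
  (58n)! · e^(58n) / (58n)^(58n) ~ sqrt(2π·58n) = sqrt(2π·58) · sqrt(n) → ∞.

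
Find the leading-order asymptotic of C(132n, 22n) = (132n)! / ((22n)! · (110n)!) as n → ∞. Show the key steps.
C(132n, 22n) ~ (46656/3125)^(22n) · sqrt(3/(5π·22n))

Write N = 22n. Apply Stirling to each factorial:
  (6N)! ~ sqrt(2π·6N) · (6N/e)^(6N),
  N! ~ sqrt(2π N) · (N/e)^N,
  (5N)! ~ sqrt(2π·5N) · (5N/e)^(5N).
The exponential factors combine to (6N)^(6N) / (N^N · (5N)^(5N)) = 6^(6N)/5^(5N) = (6^6/5^5)^N = (46656/3125)^N.
The square-root prefactors combine to sqrt(2π·6N) / (sqrt(2π N)·sqrt(2π·5N)) = sqrt(6 / (2π·5·N)) = sqrt(3/(5π·22n)).
Substituting N = 22n: C(132n, 22n) ~ (46656/3125)^(22n) · sqrt(3/(5π·22n)).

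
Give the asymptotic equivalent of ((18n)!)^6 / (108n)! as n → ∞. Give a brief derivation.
((18n)!)^6/(108n)! ~ ((2π·18n)^(5/2) / sqrt(6)) · 6^(−6·18n)  →  0

Write N = 18n. Stirling: N! ~ sqrt(2π N)(N/e)^N and (6N)! ~ sqrt(2π·6N)·(6N/e)^(6N).
  (N!)^6/(6N)! ~ (2π N)^(6/2) (N/e)^(6N) / [sqrt(2π·6N) (6N/e)^(6N)]
     = (2π N)^(6/2) / sqrt(2π·6N) · (N/(6N))^(6N)
     = (2π N)^((6−1)/2) / sqrt(6) · 6^(−6N).
Since 6^6 > 1, the factor 6^(−6N) decays exponentially, so the ratio → 0. Substituting N = 18n gives the stated form.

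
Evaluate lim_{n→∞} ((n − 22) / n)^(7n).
lim = e^(−154)

Rewrite as (1 − 22/n)^(7n). By the standard limit (1 + x/n)^n → e^x, we have (1 − 22/n)^n → e^(−22), and raising to the 7th power gives e^(−154).
More precisely, ln[(1 − 22/n)^(7n)] = 7n · ln(1 − 22/n) = 7n · (-22/n + O(1/n^2)) = -154 + O(1/n) → -154.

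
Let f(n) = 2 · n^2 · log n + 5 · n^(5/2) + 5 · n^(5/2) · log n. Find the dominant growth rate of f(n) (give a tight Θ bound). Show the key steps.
f(n) ∈ Θ(n^(5/2) · log n)

Compare the terms by growth order. For large n, n^a · (log n)^b dominates n^a' · (log n)^b' iff a > a', or (a = a' and b > b'). Ranking the 3 terms shows the dominant one is 5 · n^(5/2) · log n. Hence f(n) ∈ Θ(n^(5/2) · log n).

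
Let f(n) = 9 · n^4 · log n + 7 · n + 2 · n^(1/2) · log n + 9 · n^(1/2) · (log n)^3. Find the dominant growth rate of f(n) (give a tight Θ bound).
f(n) ∈ Θ(n^4 · log n)

Compare the terms by growth order. For large n, n^a · (log n)^b dominates n^a' · (log n)^b' iff a > a', or (a = a' and b > b'). Ranking the 4 terms shows the dominant one is 9 · n^4 · log n. Hence f(n) ∈ Θ(n^4 · log n).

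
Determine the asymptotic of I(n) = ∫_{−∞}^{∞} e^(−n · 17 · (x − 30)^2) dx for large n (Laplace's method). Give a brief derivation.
I(n) = sqrt(π/(17n))

Here φ(x) = 17 · (x − 30)^2 has its unique minimum at x* = 30 with φ(x*) = 0 and φ''(x*) = 34. Laplace's method gives
  I(n) ~ e^(−n φ(x*)) · sqrt(2π / (n · φ''(x*))) = sqrt(2π / (34n)) = sqrt(π/(17n)).
This is exact: substituting u = (x − 30)·sqrt(17n) gives I(n) = (1/sqrt(17n)) ∫_{−∞}^{∞} e^(−u^2) du = sqrt(π/(17n)).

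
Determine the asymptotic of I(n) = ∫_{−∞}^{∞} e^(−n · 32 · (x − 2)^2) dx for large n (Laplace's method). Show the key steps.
I(n) = sqrt(π/(32n))

Here φ(x) = 32 · (x − 2)^2 has its unique minimum at x* = 2 with φ(x*) = 0 and φ''(x*) = 64. Laplace's method gives
  I(n) ~ e^(−n φ(x*)) · sqrt(2π / (n · φ''(x*))) = sqrt(2π / (64n)) = sqrt(π/(32n)).
This is exact: substituting u = (x − 2)·sqrt(32n) gives I(n) = (1/sqrt(32n)) ∫_{−∞}^{∞} e^(−u^2) du = sqrt(π/(32n)).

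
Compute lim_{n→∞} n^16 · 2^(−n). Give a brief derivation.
lim = 0

Exponentials with base > 1 dominate every fixed polynomial: for any fixed c, n^c / 2^n → 0 as n → ∞ (e.g. by the ratio test, or by writing 2^n = e^(n ln 2) and noting e^(n ln 2) / n^c → ∞). Hence n^16 · 2^(−n) = n^16 / 2^n → 0.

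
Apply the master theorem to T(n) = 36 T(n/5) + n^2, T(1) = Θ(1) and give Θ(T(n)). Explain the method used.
T(n) = Θ(n^(log_5 36))

Master theorem: compare f(n) = n^2 to n^(log_5 36) where log_5 36 ≈ 2.227. Since 2 < log_5 36, we have f(n) = O(n^(log_5 36 − ε)) for some ε > 0 — Case 1. Hence T(n) = Θ(n^(log_5 36)).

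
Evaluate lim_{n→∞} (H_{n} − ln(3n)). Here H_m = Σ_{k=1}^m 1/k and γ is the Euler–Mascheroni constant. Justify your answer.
lim = −ln 3 + γ

By Euler-Maclaurin, H_m = ln m + γ + O(1/m). So
  H_{n} − ln(3n) = ln(n) + γ − ln(3n) + O(1/n)
                       = ln(1/3) + γ + O(1/n).
Hence the limit is ln(1/3) + γ.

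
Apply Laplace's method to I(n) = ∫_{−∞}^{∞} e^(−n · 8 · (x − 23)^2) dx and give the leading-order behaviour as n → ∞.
I(n) = sqrt(π/(8n))

Here φ(x) = 8 · (x − 23)^2 has its unique minimum at x* = 23 with φ(x*) = 0 and φ''(x*) = 16. Laplace's method gives
  I(n) ~ e^(−n φ(x*)) · sqrt(2π / (n · φ''(x*))) = sqrt(2π / (16n)) = sqrt(π/(8n)).
This is exact: substituting u = (x − 23)·sqrt(8n) gives I(n) = (1/sqrt(8n)) ∫_{−∞}^{∞} e^(−u^2) du = sqrt(π/(8n)).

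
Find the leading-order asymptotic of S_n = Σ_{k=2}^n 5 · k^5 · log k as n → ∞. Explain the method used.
S_n ~ 5 · n^6 log n / 6 − 5 · n^6 / 36

By integral comparison, S_n = ∫_1^n 5 · x^5 · log x dx + O(n^5 · log n). For the integral, ∫ x^5 log x dx = n^6 log n / 6 − n^6/36 (integration by parts). Hence S_n ~ 5 · n^6 log n / 6 − 5 · n^6 / 36.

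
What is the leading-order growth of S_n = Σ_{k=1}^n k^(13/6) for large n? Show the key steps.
S_n ~ (6/19) · n^(19/6)

Integral comparison: Σ_{k=1}^n k^(13/6) = ∫_0^n x^(13/6) dx + O(n^(13/6)). The integral is n^(1 + 13/6) / (1 + 13/6) = n^((13+6)/6) / ((13+6)/6) = (6/19) · n^(19/6).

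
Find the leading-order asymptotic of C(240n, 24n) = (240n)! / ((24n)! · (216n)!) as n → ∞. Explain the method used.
C(240n, 24n) ~ (10000000000/387420489)^(24n) · sqrt(5/(9π·24n))

Write N = 24n. Apply Stirling to each factorial:
  (10N)! ~ sqrt(2π·10N) · (10N/e)^(10N),
  N! ~ sqrt(2π N) · (N/e)^N,
  (9N)! ~ sqrt(2π·9N) · (9N/e)^(9N).
The exponential factors combine to (10N)^(10N) / (N^N · (9N)^(9N)) = 10^(10N)/9^(9N) = (10^10/9^9)^N = (10000000000/387420489)^N.
The square-root prefactors combine to sqrt(2π·10N) / (sqrt(2π N)·sqrt(2π·9N)) = sqrt(10 / (2π·9·N)) = sqrt(5/(9π·24n)).
Substituting N = 24n: C(240n, 24n) ~ (10000000000/387420489)^(24n) · sqrt(5/(9π·24n)).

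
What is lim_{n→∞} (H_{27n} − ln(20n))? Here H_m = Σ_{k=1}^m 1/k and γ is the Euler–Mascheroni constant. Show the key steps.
lim = ln(27/20) + γ

By Euler-Maclaurin, H_m = ln m + γ + O(1/m). So
  H_{27n} − ln(20n) = ln(27n) + γ − ln(20n) + O(1/n)
                       = ln(27/20) + γ + O(1/n).
Hence the limit is ln(27/20) + γ.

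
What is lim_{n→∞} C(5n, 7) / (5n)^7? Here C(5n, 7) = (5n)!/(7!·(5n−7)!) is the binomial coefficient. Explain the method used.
lim = 1/7! = 1/5040

With N = 5n → ∞: C(N, 7) / N^7 = [N(N−1)…(N−6)] / (7! · N^7) = (1/7!) · 1 · (1 − 1/(5n)) · … · (1 − 6/(5n)). Each factor → 1 as N → ∞, so the limit is 1/7! = 1/5040.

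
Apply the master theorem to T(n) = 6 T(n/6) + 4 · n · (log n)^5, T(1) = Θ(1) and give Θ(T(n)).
T(n) = Θ(n · (log n)^6)

Here log_6 6 = 1 and f(n) = 4 · n · (log n)^5 = Θ(n^(log_6 6) · (log n)^5). This is the extended Case 2 of the master theorem (f matches the critical exponent up to log factors), giving T(n) = Θ(n^(log_6 6) · (log n)^(5+1)) = Θ(n · (log n)^6).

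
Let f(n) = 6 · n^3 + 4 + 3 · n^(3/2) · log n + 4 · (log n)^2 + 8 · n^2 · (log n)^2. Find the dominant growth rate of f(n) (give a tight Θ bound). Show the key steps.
f(n) ∈ Θ(n^3)

Compare the terms by growth order. For large n, n^a · (log n)^b dominates n^a' · (log n)^b' iff a > a', or (a = a' and b > b'). Ranking the 5 terms shows the dominant one is 6 · n^3. Hence f(n) ∈ Θ(n^3).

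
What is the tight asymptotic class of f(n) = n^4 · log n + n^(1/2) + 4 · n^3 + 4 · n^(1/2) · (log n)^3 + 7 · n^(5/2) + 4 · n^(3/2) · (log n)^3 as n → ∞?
f(n) ∈ Θ(n^4 · log n)

Compare the terms by growth order. For large n, n^a · (log n)^b dominates n^a' · (log n)^b' iff a > a', or (a = a' and b > b'). Ranking the 6 terms shows the dominant one is n^4 · log n. Hence f(n) ∈ Θ(n^4 · log n).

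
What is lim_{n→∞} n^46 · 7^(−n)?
lim = 0

Exponentials with base > 1 dominate every fixed polynomial: for any fixed c, n^c / 7^n → 0 as n → ∞ (e.g. by the ratio test, or by writing 7^n = e^(n ln 7) and noting e^(n ln 7) / n^c → ∞). Hence n^46 · 7^(−n) = n^46 / 7^n → 0.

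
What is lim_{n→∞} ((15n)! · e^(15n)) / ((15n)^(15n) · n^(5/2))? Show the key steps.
lim = 0

Stirling: (15n)! ~ sqrt(2π·15n) · (15n/e)^(15n). Hence
  (15n)! · e^(15n) / (15n)^(15n) ~ sqrt(2π·15n).
Dividing by n^(5/2): sqrt(2π·15n) / n^(5/2) = sqrt(2π·15) · n^((1−5)/2), so the expression behaves like sqrt(2π·15) · n^((1−5)/2) → 0.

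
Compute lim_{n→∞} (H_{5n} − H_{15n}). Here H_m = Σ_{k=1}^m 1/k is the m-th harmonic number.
lim = ln(5/15) = −ln 3

Euler-Maclaurin gives H_m = ln m + γ + 1/(2m) + O(1/m^2). The γ and O(1/m) terms cancel in the difference:
  H_{5n} − H_{15n} = ln(5n) − ln(15n) + O(1/n) = ln(5/15) + O(1/n).
Hence the limit is ln(5/15) = −ln 3.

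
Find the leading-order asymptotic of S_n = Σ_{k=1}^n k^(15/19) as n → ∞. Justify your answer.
S_n ~ (19/34) · n^(34/19)

Integral comparison: Σ_{k=1}^n k^(15/19) = ∫_0^n x^(15/19) dx + O(n^(15/19)). The integral is n^(1 + 15/19) / (1 + 15/19) = n^((15+19)/19) / ((15+19)/19) = (19/34) · n^(34/19).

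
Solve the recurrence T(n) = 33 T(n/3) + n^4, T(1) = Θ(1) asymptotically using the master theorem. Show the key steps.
T(n) = Θ(n^4)

log_3 33 ≈ 3.183. f(n) = n^4 dominates n^(log_3 33) since 4 > 3.183, and the regularity condition a·f(n/b) = 33·(n/3)^4 = (33/81)·n^4 ≤ c·f(n) holds with c = 33/81 ≈ 0.407 < 1. So this is Case 3: T(n) = Θ(f(n)) = Θ(n^4).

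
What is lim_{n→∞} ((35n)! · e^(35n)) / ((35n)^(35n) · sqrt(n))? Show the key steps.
lim = sqrt(2π·35)

Stirling: (35n)! ~ sqrt(2π·35n) · (35n/e)^(35n). Hence
  (35n)! · e^(35n) / (35n)^(35n) ~ sqrt(2π·35n).
Dividing by sqrt(n): sqrt(2π·35n) / sqrt(n) = sqrt(2π·35) · n^((1−1)/2), so the limit is sqrt(2π·35).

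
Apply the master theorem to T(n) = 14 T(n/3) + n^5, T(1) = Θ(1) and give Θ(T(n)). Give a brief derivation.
T(n) = Θ(n^5)

log_3 14 ≈ 2.402. f(n) = n^5 dominates n^(log_3 14) since 5 > 2.402, and the regularity condition a·f(n/b) = 14·(n/3)^5 = (14/243)·n^5 ≤ c·f(n) holds with c = 14/243 ≈ 0.0576 < 1. So this is Case 3: T(n) = Θ(f(n)) = Θ(n^5).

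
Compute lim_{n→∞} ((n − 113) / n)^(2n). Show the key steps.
lim = e^(−226)

Rewrite as (1 − 113/n)^(2n). By the standard limit (1 + x/n)^n → e^x, we have (1 − 113/n)^n → e^(−113), and raising to the 2nd power gives e^(−226).
More precisely, ln[(1 − 113/n)^(2n)] = 2n · ln(1 − 113/n) = 2n · (-113/n + O(1/n^2)) = -226 + O(1/n) → -226.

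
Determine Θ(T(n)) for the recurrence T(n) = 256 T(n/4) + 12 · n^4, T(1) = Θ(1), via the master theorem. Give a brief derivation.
T(n) = Θ(n^4 log n)

log_4 256 = 4, and f(n) = 12 · n^4 = Θ(n^(log_4 256)). This is Case 2 of the master theorem: T(n) = Θ(f(n) · log n) = Θ(n^4 log n).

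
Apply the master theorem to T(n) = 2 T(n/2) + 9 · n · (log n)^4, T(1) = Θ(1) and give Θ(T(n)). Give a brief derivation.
T(n) = Θ(n · (log n)^5)

Here log_2 2 = 1 and f(n) = 9 · n · (log n)^4 = Θ(n^(log_2 2) · (log n)^4). This is the extended Case 2 of the master theorem (f matches the critical exponent up to log factors), giving T(n) = Θ(n^(log_2 2) · (log n)^(4+1)) = Θ(n · (log n)^5).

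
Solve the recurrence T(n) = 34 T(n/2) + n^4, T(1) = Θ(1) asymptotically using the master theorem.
T(n) = Θ(n^(log_2 34))

Master theorem: compare f(n) = n^4 to n^(log_2 34) where log_2 34 ≈ 5.087. Since 4 < log_2 34, we have f(n) = O(n^(log_2 34 − ε)) for some ε > 0 — Case 1. Hence T(n) = Θ(n^(log_2 34)).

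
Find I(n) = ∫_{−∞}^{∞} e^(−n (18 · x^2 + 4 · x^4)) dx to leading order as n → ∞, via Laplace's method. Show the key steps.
I(n) ~ sqrt(π/(18n))

φ(x) = 18 · x^2 + 4 · x^4 has its unique global minimum at x* = 0 (since φ'(x) = 36x + 16x^3 = 0 only at x = 0 for real x with both coefficients positive, and φ → ∞ as |x| → ∞). At x* = 0, φ(0) = 0 and φ''(0) = 36. Laplace's method then gives
  I(n) ~ sqrt(2π / (n · φ''(0))) · e^(−n φ(0)) = sqrt(2π / (36n)) = sqrt(π/(18n)).
The 4 · x^4 term contributes only at subleading order (an O(1/n) relative correction).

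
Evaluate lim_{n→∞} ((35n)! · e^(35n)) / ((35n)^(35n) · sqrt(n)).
lim = sqrt(2π·35)

Stirling: (35n)! ~ sqrt(2π·35n) · (35n/e)^(35n). Hence
  (35n)! · e^(35n) / (35n)^(35n) ~ sqrt(2π·35n).
Dividing by sqrt(n): sqrt(2π·35n) / sqrt(n) = sqrt(2π·35) · n^((1−1)/2), so the limit is sqrt(2π·35).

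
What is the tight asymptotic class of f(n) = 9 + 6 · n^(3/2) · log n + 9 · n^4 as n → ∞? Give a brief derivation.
f(n) ∈ Θ(n^4)

Compare the terms by growth order. For large n, n^a · (log n)^b dominates n^a' · (log n)^b' iff a > a', or (a = a' and b > b'). Ranking the 3 terms shows the dominant one is 9 · n^4. Hence f(n) ∈ Θ(n^4).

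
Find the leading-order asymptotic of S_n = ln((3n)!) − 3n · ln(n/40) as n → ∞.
S_n ~ 3n · (ln 120 − 1) + O(ln n)

Stirling: ln((3n)!) = 3n ln(3n) − 3n + O(ln n).
  S_n = 3n ln(3n) − 3n − 3n ln(n/40) + O(ln n)
      = 3n ln(3n) − 3n ln n + 3n ln 40 − 3n + O(ln n)
      = 3n ln 3 + 3n ln 40 − 3n + O(ln n)
      = 3n (ln 120 − 1) + O(ln n).
Numerically ln(120) − 1 ≈ 3.7875.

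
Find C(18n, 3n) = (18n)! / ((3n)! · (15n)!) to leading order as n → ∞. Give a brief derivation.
C(18n, 3n) ~ (46656/3125)^(3n) · sqrt(3/(5π·3n))

Write N = 3n. Apply Stirling to each factorial:
  (6N)! ~ sqrt(2π·6N) · (6N/e)^(6N),
  N! ~ sqrt(2π N) · (N/e)^N,
  (5N)! ~ sqrt(2π·5N) · (5N/e)^(5N).
The exponential factors combine to (6N)^(6N) / (N^N · (5N)^(5N)) = 6^(6N)/5^(5N) = (6^6/5^5)^N = (46656/3125)^N.
The square-root prefactors combine to sqrt(2π·6N) / (sqrt(2π N)·sqrt(2π·5N)) = sqrt(6 / (2π·5·N)) = sqrt(3/(5π·3n)).
Substituting N = 3n: C(18n, 3n) ~ (46656/3125)^(3n) · sqrt(3/(5π·3n)).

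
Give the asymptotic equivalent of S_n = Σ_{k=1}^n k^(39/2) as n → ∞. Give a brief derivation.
S_n ~ (2/41) · n^(41/2)

Integral comparison: Σ_{k=1}^n k^(39/2) = ∫_0^n x^(39/2) dx + O(n^(39/2)). The integral is n^(1 + 39/2) / (1 + 39/2) = n^((39+2)/2) / ((39+2)/2) = (2/41) · n^(41/2).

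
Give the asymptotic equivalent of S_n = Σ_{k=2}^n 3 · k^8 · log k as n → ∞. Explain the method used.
S_n ~ n^9 log n / 3 − n^9 / 27

By integral comparison, S_n = ∫_1^n 3 · x^8 · log x dx + O(n^8 · log n). For the integral, ∫ x^8 log x dx = n^9 log n / 9 − n^9/81 (integration by parts). Hence S_n ~ n^9 log n / 3 − n^9 / 27.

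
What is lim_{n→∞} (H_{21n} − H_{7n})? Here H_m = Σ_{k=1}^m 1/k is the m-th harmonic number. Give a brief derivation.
lim = ln(21/7) = ln 3

Euler-Maclaurin gives H_m = ln m + γ + 1/(2m) + O(1/m^2). The γ and O(1/m) terms cancel in the difference:
  H_{21n} − H_{7n} = ln(21n) − ln(7n) + O(1/n) = ln(21/7) + O(1/n).
Hence the limit is ln(21/7) = ln 3.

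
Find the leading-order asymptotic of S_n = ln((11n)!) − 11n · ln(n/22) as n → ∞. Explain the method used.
S_n ~ 11n · (ln 242 − 1) + O(ln n)

Stirling: ln((11n)!) = 11n ln(11n) − 11n + O(ln n).
  S_n = 11n ln(11n) − 11n − 11n ln(n/22) + O(ln n)
      = 11n ln(11n) − 11n ln n + 11n ln 22 − 11n + O(ln n)
      = 11n ln 11 + 11n ln 22 − 11n + O(ln n)
      = 11n (ln 242 − 1) + O(ln n).
Numerically ln(242) − 1 ≈ 4.4889.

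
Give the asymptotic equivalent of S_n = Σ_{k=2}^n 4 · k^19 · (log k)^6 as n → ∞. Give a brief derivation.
S_n ~ n^20 · (log n)^6 / 5

By integral comparison, S_n = ∫_1^n 4 · x^19 · (log x)^6 dx + O(n^19 · (log n)^6). For the integral, the leading term of ∫_1^n x^19 (log x)^6 dx is n^20/20 · (log n)^6 (by repeated integration by parts; each step lowers the log-exponent and produces a relatively O(1/log n) correction). Hence S_n ~ n^20 · (log n)^6 / 5.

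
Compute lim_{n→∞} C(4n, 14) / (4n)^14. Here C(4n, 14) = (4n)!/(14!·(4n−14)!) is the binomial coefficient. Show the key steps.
lim = 1/14! = 1/87178291200

With N = 4n → ∞: C(N, 14) / N^14 = [N(N−1)…(N−13)] / (14! · N^14) = (1/14!) · 1 · (1 − 1/(4n)) · … · (1 − 13/(4n)). Each factor → 1 as N → ∞, so the limit is 1/14! = 1/87178291200.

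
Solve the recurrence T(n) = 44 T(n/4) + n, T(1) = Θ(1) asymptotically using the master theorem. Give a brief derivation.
T(n) = Θ(n^(log_4 44))

Master theorem: compare f(n) = n to n^(log_4 44) where log_4 44 ≈ 2.730. Since 1 < log_4 44, we have f(n) = O(n^(log_4 44 − ε)) for some ε > 0 — Case 1. Hence T(n) = Θ(n^(log_4 44)).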